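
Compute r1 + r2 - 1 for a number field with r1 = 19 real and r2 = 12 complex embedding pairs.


By Dirichlet's unit theorem:
rank = r1 + r2 - 1
= 19 + 12 - 1
= 30

30


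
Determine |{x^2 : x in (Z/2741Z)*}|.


For prime p, the number of non-zero quadratic residues is (p-1)/2.
= (2741-1)/2
= 1370

1370


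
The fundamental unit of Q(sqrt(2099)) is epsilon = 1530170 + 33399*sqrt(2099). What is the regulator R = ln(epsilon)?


epsilon = 1530170 + 33399*sqrt(2099)
= 3.0603e+06
R = ln(3.0603e+06)
= 14.9340

14.9340


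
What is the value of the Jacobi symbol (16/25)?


Compute (16/25) via quadratic reciprocity:
  pull out 2: (2/25) = +1  (since 25 mod 8 = 1)
  pull out 2: (2/25) = +1  (since 25 mod 8 = 1)
  pull out 2: (2/25) = +1  (since 25 mod 8 = 1)
  pull out 2: (2/25) = +1  (since 25 mod 8 = 1)
  (1/25) = 1
Product of signs = 1

1


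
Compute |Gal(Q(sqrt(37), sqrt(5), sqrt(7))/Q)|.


The 3 square roots of distinct primes are multiplicatively independent over Q,
so [K:Q] = 2^3 and Gal(K/Q) is isomorphic to (Z/2Z)^3.
|Gal| = 2^3 = 8

8


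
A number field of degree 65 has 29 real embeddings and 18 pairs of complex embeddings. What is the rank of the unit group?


By Dirichlet's unit theorem:
rank = r1 + r2 - 1
= 29 + 18 - 1
= 46

46


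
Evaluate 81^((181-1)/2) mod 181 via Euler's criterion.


p = 181 is prime and the exponent is (p-1)/2 = 90, so by Euler's criterion 81^90 = (81/181) = +1 or -1 mod 181.
Compute by square-and-multiply:
  90 = 64 + 16 + 8 + 2 (binary 1011010)
  Repeated squaring mod 181: 81^1 = 81, 81^2 = 45, 81^4 = 34, 81^8 = 70, 81^16 = 13, 81^32 = 169, 81^64 = 144
  81^90 = 81^64 * 81^16 * 81^8 * 81^2 = 144 * 13 * 70 * 45 mod 181
    144 * 13 = 1872 = 62 mod 181
    62 * 70 = 4340 = 177 mod 181
    177 * 45 = 7965 = 1 mod 181
  81^90 = 1 mod 181
Result 1: 81 is a quadratic residue mod 181.
81^90 mod 181 = 1

1


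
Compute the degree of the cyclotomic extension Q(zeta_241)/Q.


The degree equals Euler's totient phi(241).
241 = 241
phi(241) = 240

240


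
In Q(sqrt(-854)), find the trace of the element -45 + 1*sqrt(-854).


Tr(a + b*sqrt(d)) = (a + b*sqrt(d)) + (a - b*sqrt(d)) = 2a
= 2 * (-45)
= -90

-90


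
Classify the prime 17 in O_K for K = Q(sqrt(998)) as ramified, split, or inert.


K = Q(sqrt(998)). Since d mod 4 = 2, disc(K) = 3992.
Check p | disc: 3992 mod 17 = 14.
p does not divide disc. Compute Legendre symbol (d/p):
12^((17-1)/2) mod 17 = -1
(d/p) = -1, so p is inert: (p) stays prime with e=1, f=2, g=1.
Therefore p is inert.

inert


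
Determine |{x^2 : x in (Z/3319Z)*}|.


For prime p, the number of non-zero quadratic residues is (p-1)/2.
= (3319-1)/2
= 1659

1659


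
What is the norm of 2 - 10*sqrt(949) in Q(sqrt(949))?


N(a + b*sqrt(d)) = a^2 - d*b^2
= (2)^2 - (949)*(-10)^2
= 4 - 94900
= -94896

-94896


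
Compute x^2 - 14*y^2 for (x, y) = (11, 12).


x^2 - d*y^2
= 11^2 - 14*12^2
= 121 - 2016
= -1895

-1895


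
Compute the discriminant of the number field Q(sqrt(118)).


For K = Q(sqrt(d)) with d squarefree: disc(K) = d if d = 1 mod 4, and disc(K) = 4d if d = 2 or 3 mod 4.
Here d = 118, and d mod 4 = 2.
d = 2 mod 4, not 1 (O_K = Z[sqrt(d)]), so disc(K) = 4d = 4 * (118) = 472

472


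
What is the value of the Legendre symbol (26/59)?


p = 59 is prime, so compute (26/59) with the reciprocity algorithm (Jacobi-symbol steps: pull out 2s via (2/n), flip via reciprocity, reduce):
  pull out 2: (2/59) = -1  (since 59 mod 8 = 3)
  reciprocity: (13/59) -> +(59/13)
  reduce: (7/13)
  reciprocity: (7/13) -> +(13/7)
  reduce: (6/7)
  pull out 2: (2/7) = +1  (since 7 mod 8 = 7)
  reciprocity: (3/7) -> -(7/3)
  reduce: (1/3)
  (1/3) = 1
Product of signs = 1
(26/59) = 1

1


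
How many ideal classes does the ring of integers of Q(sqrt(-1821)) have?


K = Q(sqrt(-1821)). d mod 4 = 3, so D = disc(K) = 4d = -7284
h(K) equals the number of primitive reduced positive-definite forms (a, b, c) = a*x^2 + b*x*y + c*y^2 with b^2 - 4ac = D,
where reduced means |b| <= a <= c, with b >= 0 whenever |b| = a or a = c, and primitive means gcd(a, b, c) = 1.
Reduced forces 3a^2 <= |D| = 7284, so 1 <= a <= 49; b must have the parity of D, and c = (b^2 - D)/(4a) must be an integer >= a.
Enumerate a = 1..49, b in [-a, a]:
  a=1: (1, 0, 1821)  [1]
  a=2: (2, 2, 911)  [1]
  a=3: (3, 0, 607)  [1]
  a=4: none
  a=5: (5, -4, 365), (5, 4, 365)  [2]
  a=6: (6, 6, 305)  [1]
  a=7..9: none
  a=10: (10, -6, 183), (10, 6, 183)  [2]
  a=11: (11, -8, 167), (11, 8, 167)  [2]
  a=12: none
  a=13: (13, -10, 142), (13, 10, 142)  [2]
  a=14: none
  a=15: (15, -6, 122), (15, 6, 122)  [2]
  a=16: none
  a=17: (17, -14, 110), (17, 14, 110)  [2]
  a=18..21: none
  a=22: (22, -14, 85), (22, 14, 85)  [2]
  a=23..24: none
  a=25: (25, -4, 73), (25, 4, 73)  [2]
  a=26: (26, -10, 71), (26, 10, 71)  [2]
  a=27..28: none
  a=29: (29, -16, 65), (29, 16, 65)  [2]
  a=30: (30, -6, 61), (30, 6, 61)  [2]
  a=31: (31, -30, 66), (31, 30, 66)  [2]
  a=32: none
  a=33: (33, -30, 62), (33, 30, 62)  [2]
  a=34: (34, -14, 55), (34, 14, 55)  [2]
  a=35..38: none
  a=39: (39, -36, 55), (39, 36, 55)  [2]
  a=40..46: none
  a=47: (47, -46, 50), (47, 46, 50)  [2]
  a=48..49: none
Total reduced forms: 1 + 1 + 1 + 2 + 1 + 2 + 2 + 2 + 2 + 2 + 2 + 2 + 2 + 2 + 2 + 2 + 2 + 2 + 2 + 2 = 36
h = 36

36


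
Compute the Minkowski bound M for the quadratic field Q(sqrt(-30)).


d = -30, d mod 4 = 2, so disc(K) = 4d = -120; |disc(K)| = 120
Imaginary quadratic field, so n = 2, s = r2 = 1, r1 = 0
M = (n!/n^n) * (4/pi)^s * sqrt(|disc(K)|) = (2!/2^2) * (4/pi)^1 * sqrt(120)
= 0.5 * 1.273240 * 10.954451
= 6.9738

6.9738


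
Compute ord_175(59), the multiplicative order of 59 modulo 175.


We want ord_175(59), the smallest k >= 1 with 59^k = 1 mod 175.
n = 175 = 5^2 * 7, phi(175) = 120; the order divides phi(n).
Divisors of 120: 1, 2, 3, 4, 5, 6, 8, 10, 12, 15, 20, 24, 30, 40, 60, 120
Repeated squaring mod 175: 59^1 = 59, 59^2 = 156, 59^4 = 11, 59^8 = 121, 59^16 = 116, 59^32 = 156, 59^64 = 11
Test divisors in increasing order:
  k=1: 59^1 = 59 mod 175
  k=2: 59^2 = 156 mod 175
  k=3: 59^3 = 156 * 59 = 104 mod 175
  k=4: 59^4 = 11 mod 175
  k=5: 59^5 = 11 * 59 = 124 mod 175
  k=6: 59^6 = 11 * 156 = 141 mod 175
  k=8: 59^8 = 121 mod 175
  k=10: 59^10 = 121 * 156 = 151 mod 175
  k=12: 59^12 = 121 * 11 = 106 mod 175
  k=15: 59^15 = 121 * 11 * 156 * 59 = 174 mod 175
  k=20: 59^20 = 116 * 11 = 51 mod 175
  k=24: 59^24 = 116 * 121 = 36 mod 175
  k=30: 59^30 = 116 * 121 * 11 * 156 = 1 mod 175  <- first divisor giving 1
Order = 30

30


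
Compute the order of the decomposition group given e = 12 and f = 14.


|D_P| = e * f
= 12 * 14
= 168

168


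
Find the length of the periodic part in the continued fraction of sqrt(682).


Run the CF algorithm for sqrt(682).
a_0 = floor(sqrt(682)) = 26; set m_0=0, q_0=1.
Recurrence: m' = q*a - m,  q' = (d - m'^2)/q,  a' = floor((a_0 + m')/q').
  step 1: m=26, q=6, a=8
  step 2: m=22, q=33, a=1
  step 3: m=11, q=17, a=2
  step 4: m=23, q=9, a=5
  step 5: m=22, q=22, a=2
  step 6: m=22, q=9, a=5
  step 7: m=23, q=17, a=2
  step 8: m=11, q=33, a=1
  step 9: m=22, q=6, a=8
  step 10: m=26, q=1, a=52
a_10 = 2*a_0 = 52, so the period closes here.
sqrt(682) = [26; 8, 1, 2, 5, 2, 5, 2, 1, 8, 52]
Period length = 10

10


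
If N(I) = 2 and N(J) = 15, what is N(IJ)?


N(IJ) = N(I) * N(J)
= 2 * 15
= 30

30


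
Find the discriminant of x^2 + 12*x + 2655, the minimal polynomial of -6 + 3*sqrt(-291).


The element -6 + 3*sqrt(-291) has minimal polynomial:
x^2 + 12*x + 2655
Discriminant = (12)^2 - 4*(2655)
= 144 - 10620
= -10476

-10476


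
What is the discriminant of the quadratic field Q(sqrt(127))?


For K = Q(sqrt(d)) with d squarefree: disc(K) = d if d = 1 mod 4, and disc(K) = 4d if d = 2 or 3 mod 4.
Here d = 127, and d mod 4 = 3.
d = 3 mod 4, not 1 (O_K = Z[sqrt(d)]), so disc(K) = 4d = 4 * (127) = 508

508


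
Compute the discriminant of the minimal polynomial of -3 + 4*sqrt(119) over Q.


The element -3 + 4*sqrt(119) has minimal polynomial:
x^2 + 6*x - 1895
Discriminant = (6)^2 - 4*(-1895)
= 36 + 7580
= 7616

7616


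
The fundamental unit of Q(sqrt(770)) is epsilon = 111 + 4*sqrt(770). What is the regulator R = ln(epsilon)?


epsilon = 111 + 4*sqrt(770)
= 221.9955
R = ln(221.9955)
= 5.4027

5.4027


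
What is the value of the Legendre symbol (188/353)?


p = 353 is prime, so compute (188/353) with the reciprocity algorithm (Jacobi-symbol steps: pull out 2s via (2/n), flip via reciprocity, reduce):
  pull out 2: (2/353) = +1  (since 353 mod 8 = 1)
  pull out 2: (2/353) = +1  (since 353 mod 8 = 1)
  reciprocity: (47/353) -> +(353/47)
  reduce: (24/47)
  pull out 2: (2/47) = +1  (since 47 mod 8 = 7)
  pull out 2: (2/47) = +1  (since 47 mod 8 = 7)
  pull out 2: (2/47) = +1  (since 47 mod 8 = 7)
  reciprocity: (3/47) -> -(47/3)
  reduce: (2/3)
  pull out 2: (2/3) = -1  (since 3 mod 8 = 3)
  (1/3) = 1
Product of signs = 1
(188/353) = 1

1


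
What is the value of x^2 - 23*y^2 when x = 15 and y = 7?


x^2 - d*y^2
= 15^2 - 23*7^2
= 225 - 1127
= -902

-902


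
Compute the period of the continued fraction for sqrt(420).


Run the CF algorithm for sqrt(420).
a_0 = floor(sqrt(420)) = 20; set m_0=0, q_0=1.
Recurrence: m' = q*a - m,  q' = (d - m'^2)/q,  a' = floor((a_0 + m')/q').
  step 1: m=20, q=20, a=2
  step 2: m=20, q=1, a=40
a_2 = 2*a_0 = 40, so the period closes here.
sqrt(420) = [20; 2, 40]
Period length = 2

2


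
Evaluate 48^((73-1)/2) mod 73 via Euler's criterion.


p = 73 is prime and the exponent is (p-1)/2 = 36, so by Euler's criterion 48^36 = (48/73) = +1 or -1 mod 73.
Compute by square-and-multiply:
  36 = 32 + 4 (binary 100100)
  Repeated squaring mod 73: 48^1 = 48, 48^2 = 41, 48^4 = 2, 48^8 = 4, 48^16 = 16, 48^32 = 37
  48^36 = 48^32 * 48^4 = 37 * 2 mod 73
    37 * 2 = 74 = 1 mod 73
  48^36 = 1 mod 73
Result 1: 48 is a quadratic residue mod 73.
48^36 mod 73 = 1

1


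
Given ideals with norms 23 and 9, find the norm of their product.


N(IJ) = N(I) * N(J)
= 23 * 9
= 207

207


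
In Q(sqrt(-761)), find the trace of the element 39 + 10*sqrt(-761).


Tr(a + b*sqrt(d)) = (a + b*sqrt(d)) + (a - b*sqrt(d)) = 2a
= 2 * (39)
= 78

78


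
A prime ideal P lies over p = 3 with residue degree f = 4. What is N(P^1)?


N(P^a) = p^(a*f)
= 3^(1*4)
= 3^4
= 81

81


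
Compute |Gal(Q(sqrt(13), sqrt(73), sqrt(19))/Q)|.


The 3 square roots of distinct primes are multiplicatively independent over Q,
so [K:Q] = 2^3 and Gal(K/Q) is isomorphic to (Z/2Z)^3.
|Gal| = 2^3 = 8

8


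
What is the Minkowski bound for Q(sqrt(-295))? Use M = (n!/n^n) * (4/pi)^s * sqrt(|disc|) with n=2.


d = -295, d mod 4 = 1, so disc(K) = d = -295; |disc(K)| = 295
Imaginary quadratic field, so n = 2, s = r2 = 1, r1 = 0
M = (n!/n^n) * (4/pi)^s * sqrt(|disc(K)|) = (2!/2^2) * (4/pi)^1 * sqrt(295)
= 0.5 * 1.273240 * 17.175564
= 10.9343

10.9343


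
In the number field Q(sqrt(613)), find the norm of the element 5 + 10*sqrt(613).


N(a + b*sqrt(d)) = a^2 - d*b^2
= (5)^2 - (613)*(10)^2
= 25 - 61300
= -61275

-61275


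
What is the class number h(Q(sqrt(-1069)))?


K = Q(sqrt(-1069)). d mod 4 = 3, so D = disc(K) = 4d = -4276
h(K) equals the number of primitive reduced positive-definite forms (a, b, c) = a*x^2 + b*x*y + c*y^2 with b^2 - 4ac = D,
where reduced means |b| <= a <= c, with b >= 0 whenever |b| = a or a = c, and primitive means gcd(a, b, c) = 1.
Reduced forces 3a^2 <= |D| = 4276, so 1 <= a <= 37; b must have the parity of D, and c = (b^2 - D)/(4a) must be an integer >= a.
Enumerate a = 1..37, b in [-a, a]:
  a=1: (1, 0, 1069)  [1]
  a=2: (2, 2, 535)  [1]
  a=3..4: none
  a=5: (5, -2, 214), (5, 2, 214)  [2]
  a=6: none
  a=7: (7, -6, 154), (7, 6, 154)  [2]
  a=8..9: none
  a=10: (10, -2, 107), (10, 2, 107)  [2]
  a=11: (11, -6, 98), (11, 6, 98)  [2]
  a=12: none
  a=13: (13, -12, 85), (13, 12, 85)  [2]
  a=14: (14, -6, 77), (14, 6, 77)  [2]
  a=15..16: none
  a=17: (17, -12, 65), (17, 12, 65)  [2]
  a=18..21: none
  a=22: (22, -6, 49), (22, 6, 49)  [2]
  a=23: (23, -18, 50), (23, 18, 50)  [2]
  a=24: none
  a=25: (25, -18, 46), (25, 18, 46)  [2]
  a=26: (26, -14, 43), (26, 14, 43)  [2]
  a=27..28: none
  a=29: (29, -4, 37), (29, 4, 37)  [2]
  a=30: none
  a=31: (31, -8, 35), (31, 8, 35)  [2]
  a=32..33: none
  a=34: (34, -22, 35), (34, 22, 35)  [2]
  a=35..37: none
Total reduced forms: 1 + 1 + 2 + 2 + 2 + 2 + 2 + 2 + 2 + 2 + 2 + 2 + 2 + 2 + 2 + 2 = 30
h = 30

30


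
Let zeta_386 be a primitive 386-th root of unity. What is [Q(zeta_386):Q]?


The degree equals Euler's totient phi(386).
386 = 2 * 193
phi(386) = 192

192


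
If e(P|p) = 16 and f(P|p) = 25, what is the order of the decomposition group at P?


|D_P| = e * f
= 16 * 25
= 400

400


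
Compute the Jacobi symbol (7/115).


Compute (7/115) via quadratic reciprocity:
  reciprocity: (7/115) -> -(115/7)
  reduce: (3/7)
  reciprocity: (3/7) -> -(7/3)
  reduce: (1/3)
  (1/3) = 1
Product of signs = 1

1


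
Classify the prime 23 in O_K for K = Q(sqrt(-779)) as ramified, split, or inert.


K = Q(sqrt(-779)). Since d mod 4 = 1, disc(K) = -779.
Check p | disc: -779 mod 23 = 3.
p does not divide disc. Compute Legendre symbol (d/p):
3^((23-1)/2) mod 23 = 1
(d/p) = 1, so p splits: (p) = P*P' with e=1, f=1, g=2.
Therefore p is split.

split


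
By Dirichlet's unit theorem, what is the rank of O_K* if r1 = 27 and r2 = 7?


By Dirichlet's unit theorem:
rank = r1 + r2 - 1
= 27 + 7 - 1
= 33

33


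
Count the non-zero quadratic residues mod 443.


For prime p, the number of non-zero quadratic residues is (p-1)/2.
= (443-1)/2
= 221

221


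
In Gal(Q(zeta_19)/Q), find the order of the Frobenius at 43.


The Frobenius at p in Gal(Q(zeta_n)/Q) = (Z/nZ)* is the class of p, so its order is ord_19(43), the smallest k >= 1 with 43^k = 1 mod 19.
n = 19 = 19, phi(19) = 18; the order divides phi(n).
Divisors of 18: 1, 2, 3, 6, 9, 18
Repeated squaring mod 19: 43^1 = 5, 43^2 = 6, 43^4 = 17, 43^8 = 4, 43^16 = 16
Test divisors in increasing order:
  k=1: 43^1 = 5 mod 19
  k=2: 43^2 = 6 mod 19
  k=3: 43^3 = 6 * 5 = 11 mod 19
  k=6: 43^6 = 17 * 6 = 7 mod 19
  k=9: 43^9 = 4 * 5 = 1 mod 19  <- first divisor giving 1
Order = 9

9


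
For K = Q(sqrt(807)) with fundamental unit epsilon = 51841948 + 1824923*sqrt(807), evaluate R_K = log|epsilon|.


epsilon = 51841948 + 1824923*sqrt(807)
= 1.0368e+08
R = ln(1.0368e+08)
= 18.4569

18.4569


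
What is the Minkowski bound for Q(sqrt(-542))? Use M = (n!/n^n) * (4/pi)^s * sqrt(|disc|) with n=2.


d = -542, d mod 4 = 2, so disc(K) = 4d = -2168; |disc(K)| = 2168
Imaginary quadratic field, so n = 2, s = r2 = 1, r1 = 0
M = (n!/n^n) * (4/pi)^s * sqrt(|disc(K)|) = (2!/2^2) * (4/pi)^1 * sqrt(2168)
= 0.5 * 1.273240 * 46.561787
= 29.6422

29.6422


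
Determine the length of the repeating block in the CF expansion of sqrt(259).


Run the CF algorithm for sqrt(259).
a_0 = floor(sqrt(259)) = 16; set m_0=0, q_0=1.
Recurrence: m' = q*a - m,  q' = (d - m'^2)/q,  a' = floor((a_0 + m')/q').
  step 1: m=16, q=3, a=10
  step 2: m=14, q=21, a=1
  step 3: m=7, q=10, a=2
  step 4: m=13, q=9, a=3
  step 5: m=14, q=7, a=4
  step 6: m=14, q=9, a=3
  step 7: m=13, q=10, a=2
  step 8: m=7, q=21, a=1
  step 9: m=14, q=3, a=10
  step 10: m=16, q=1, a=32
a_10 = 2*a_0 = 32, so the period closes here.
sqrt(259) = [16; 10, 1, 2, 3, 4, 3, 2, 1, 10, 32]
Period length = 10

10


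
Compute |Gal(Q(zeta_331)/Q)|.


|Gal(Q(zeta_331)/Q)| = phi(331)
= 330

330


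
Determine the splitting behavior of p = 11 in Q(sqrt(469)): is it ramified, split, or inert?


K = Q(sqrt(469)). Since d mod 4 = 1, disc(K) = 469.
Check p | disc: 469 mod 11 = 7.
p does not divide disc. Compute Legendre symbol (d/p):
7^((11-1)/2) mod 11 = -1
(d/p) = -1, so p is inert: (p) stays prime with e=1, f=2, g=1.
Therefore p is inert.

inert


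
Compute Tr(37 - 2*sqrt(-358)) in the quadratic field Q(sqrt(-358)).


Tr(a + b*sqrt(d)) = (a + b*sqrt(d)) + (a - b*sqrt(d)) = 2a
= 2 * (37)
= 74

74


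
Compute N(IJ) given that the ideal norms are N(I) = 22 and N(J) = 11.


N(IJ) = N(I) * N(J)
= 22 * 11
= 242

242


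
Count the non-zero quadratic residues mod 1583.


For prime p, the number of non-zero quadratic residues is (p-1)/2.
= (1583-1)/2
= 791

791


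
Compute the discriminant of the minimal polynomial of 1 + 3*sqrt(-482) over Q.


The element 1 + 3*sqrt(-482) has minimal polynomial:
x^2 - 2*x + 4339
Discriminant = (-2)^2 - 4*(4339)
= 4 - 17356
= -17352

-17352


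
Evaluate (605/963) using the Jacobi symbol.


Compute (605/963) via quadratic reciprocity:
  reciprocity: (605/963) -> +(963/605)
  reduce: (358/605)
  pull out 2: (2/605) = -1  (since 605 mod 8 = 5)
  reciprocity: (179/605) -> +(605/179)
  reduce: (68/179)
  pull out 2: (2/179) = -1  (since 179 mod 8 = 3)
  pull out 2: (2/179) = -1  (since 179 mod 8 = 3)
  reciprocity: (17/179) -> +(179/17)
  reduce: (9/17)
  reciprocity: (9/17) -> +(17/9)
  reduce: (8/9)
  pull out 2: (2/9) = +1  (since 9 mod 8 = 1)
  pull out 2: (2/9) = +1  (since 9 mod 8 = 1)
  pull out 2: (2/9) = +1  (since 9 mod 8 = 1)
  (1/9) = 1
Product of signs = -1

-1


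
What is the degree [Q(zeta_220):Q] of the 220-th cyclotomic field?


The degree equals Euler's totient phi(220).
220 = 2^2 * 5 * 11
phi(220) = 80

80


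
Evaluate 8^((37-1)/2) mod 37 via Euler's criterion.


p = 37 is prime and the exponent is (p-1)/2 = 18, so by Euler's criterion 8^18 = (8/37) = +1 or -1 mod 37.
Compute by square-and-multiply:
  18 = 16 + 2 (binary 10010)
  Repeated squaring mod 37: 8^1 = 8, 8^2 = 27, 8^4 = 26, 8^8 = 10, 8^16 = 26
  8^18 = 8^16 * 8^2 = 26 * 27 mod 37
    26 * 27 = 702 = 36 mod 37
  8^18 = 36 mod 37
Result 36 = p - 1 = -1 mod 37: 8 is a quadratic non-residue mod 37. As a residue in [0, p-1] the value is 36.
8^18 mod 37 = 36

36


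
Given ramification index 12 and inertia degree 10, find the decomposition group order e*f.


|D_P| = e * f
= 12 * 10
= 120

120


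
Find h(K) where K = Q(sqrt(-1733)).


K = Q(sqrt(-1733)). d mod 4 = 3, so D = disc(K) = 4d = -6932
h(K) equals the number of primitive reduced positive-definite forms (a, b, c) = a*x^2 + b*x*y + c*y^2 with b^2 - 4ac = D,
where reduced means |b| <= a <= c, with b >= 0 whenever |b| = a or a = c, and primitive means gcd(a, b, c) = 1.
Reduced forces 3a^2 <= |D| = 6932, so 1 <= a <= 48; b must have the parity of D, and c = (b^2 - D)/(4a) must be an integer >= a.
Enumerate a = 1..48, b in [-a, a]:
  a=1: (1, 0, 1733)  [1]
  a=2: (2, 2, 867)  [1]
  a=3: (3, -2, 578), (3, 2, 578)  [2]
  a=4..5: none
  a=6: (6, -2, 289), (6, 2, 289)  [2]
  a=7..8: none
  a=9: (9, -4, 193), (9, 4, 193)  [2]
  a=10: none
  a=11: (11, -8, 159), (11, 8, 159)  [2]
  a=12: none
  a=13: (13, -6, 134), (13, 6, 134)  [2]
  a=14..16: none
  a=17: (17, -2, 102), (17, 2, 102)  [2]
  a=18: (18, -14, 99), (18, 14, 99)  [2]
  a=19..21: none
  a=22: (22, -14, 81), (22, 14, 81)  [2]
  a=23..25: none
  a=26: (26, -6, 67), (26, 6, 67)  [2]
  a=27: (27, -14, 66), (27, 14, 66)  [2]
  a=28: none
  a=29: (29, -12, 61), (29, 12, 61)  [2]
  a=30..32: none
  a=33: (33, -14, 54), (33, -8, 53), (33, 8, 53), (33, 14, 54)  [4]
  a=34: (34, -2, 51), (34, 2, 51)  [2]
  a=35..38: none
  a=39: (39, -32, 51), (39, -20, 47), (39, 20, 47), (39, 32, 51)  [4]
  a=40..48: none
Total reduced forms: 1 + 1 + 2 + 2 + 2 + 2 + 2 + 2 + 2 + 2 + 2 + 2 + 2 + 4 + 2 + 4 = 34
h = 34

34


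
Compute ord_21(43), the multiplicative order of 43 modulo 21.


We want ord_21(43), the smallest k >= 1 with 43^k = 1 mod 21.
n = 21 = 3 * 7, phi(21) = 12; the order divides phi(n).
Divisors of 12: 1, 2, 3, 4, 6, 12
Repeated squaring mod 21: 43^1 = 1, 43^2 = 1, 43^4 = 1, 43^8 = 1
Test divisors in increasing order:
  k=1: 43^1 = 1 mod 21  <- first divisor giving 1
Order = 1

1


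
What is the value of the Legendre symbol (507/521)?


p = 521 is prime, so compute (507/521) with the reciprocity algorithm (Jacobi-symbol steps: pull out 2s via (2/n), flip via reciprocity, reduce):
  reciprocity: (507/521) -> +(521/507)
  reduce: (14/507)
  pull out 2: (2/507) = -1  (since 507 mod 8 = 3)
  reciprocity: (7/507) -> -(507/7)
  reduce: (3/7)
  reciprocity: (3/7) -> -(7/3)
  reduce: (1/3)
  (1/3) = 1
Product of signs = -1
(507/521) = -1

-1


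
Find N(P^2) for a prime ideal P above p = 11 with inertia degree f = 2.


N(P^a) = p^(a*f)
= 11^(2*2)
= 11^4
= 14641

14641


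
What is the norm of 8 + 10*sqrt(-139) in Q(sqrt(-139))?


N(a + b*sqrt(d)) = a^2 - d*b^2
= (8)^2 - (-139)*(10)^2
= 64 + 13900
= 13964

13964


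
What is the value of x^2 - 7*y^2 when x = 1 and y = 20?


x^2 - d*y^2
= 1^2 - 7*20^2
= 1 - 2800
= -2799

-2799


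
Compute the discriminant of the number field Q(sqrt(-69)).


For K = Q(sqrt(d)) with d squarefree: disc(K) = d if d = 1 mod 4, and disc(K) = 4d if d = 2 or 3 mod 4.
Here d = -69, and d mod 4 = 3.
d = 3 mod 4, not 1 (O_K = Z[sqrt(d)]), so disc(K) = 4d = 4 * (-69) = -276

-276


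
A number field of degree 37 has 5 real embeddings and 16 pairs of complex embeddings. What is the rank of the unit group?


By Dirichlet's unit theorem:
rank = r1 + r2 - 1
= 5 + 16 - 1
= 20

20


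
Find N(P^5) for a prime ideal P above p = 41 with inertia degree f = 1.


N(P^a) = p^(a*f)
= 41^(5*1)
= 41^5
= 115856201

115856201


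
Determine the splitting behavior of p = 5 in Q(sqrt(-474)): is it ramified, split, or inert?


K = Q(sqrt(-474)). Since d mod 4 = 2, disc(K) = -1896.
Check p | disc: -1896 mod 5 = 4.
p does not divide disc. Compute Legendre symbol (d/p):
1^((5-1)/2) mod 5 = 1
(d/p) = 1, so p splits: (p) = P*P' with e=1, f=1, g=2.
Therefore p is split.

split


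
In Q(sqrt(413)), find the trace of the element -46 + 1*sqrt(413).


Tr(a + b*sqrt(d)) = (a + b*sqrt(d)) + (a - b*sqrt(d)) = 2a
= 2 * (-46)
= -92

-92


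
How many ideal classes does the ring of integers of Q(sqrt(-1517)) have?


K = Q(sqrt(-1517)). d mod 4 = 3, so D = disc(K) = 4d = -6068
h(K) equals the number of primitive reduced positive-definite forms (a, b, c) = a*x^2 + b*x*y + c*y^2 with b^2 - 4ac = D,
where reduced means |b| <= a <= c, with b >= 0 whenever |b| = a or a = c, and primitive means gcd(a, b, c) = 1.
Reduced forces 3a^2 <= |D| = 6068, so 1 <= a <= 44; b must have the parity of D, and c = (b^2 - D)/(4a) must be an integer >= a.
Enumerate a = 1..44, b in [-a, a]:
  a=1: (1, 0, 1517)  [1]
  a=2: (2, 2, 759)  [1]
  a=3: (3, -2, 506), (3, 2, 506)  [2]
  a=4..5: none
  a=6: (6, -2, 253), (6, 2, 253)  [2]
  a=7: (7, -6, 218), (7, 6, 218)  [2]
  a=8: none
  a=9: (9, -4, 169), (9, 4, 169)  [2]
  a=10: none
  a=11: (11, -2, 138), (11, 2, 138)  [2]
  a=12: none
  a=13: (13, -4, 117), (13, 4, 117)  [2]
  a=14: (14, -6, 109), (14, 6, 109)  [2]
  a=15..16: none
  a=17: (17, -16, 93), (17, 16, 93)  [2]
  a=18: (18, -14, 87), (18, 14, 87)  [2]
  a=19..20: none
  a=21: (21, -20, 77), (21, -8, 73), (21, 8, 73), (21, 20, 77)  [4]
  a=22: (22, -2, 69), (22, 2, 69)  [2]
  a=23: (23, -2, 66), (23, 2, 66)  [2]
  a=24..25: none
  a=26: (26, -22, 63), (26, 22, 63)  [2]
  a=27: (27, -14, 58), (27, 14, 58)  [2]
  a=28: none
  a=29: (29, -14, 54), (29, 14, 54)  [2]
  a=30: none
  a=31: (31, -16, 51), (31, 16, 51)  [2]
  a=32: none
  a=33: (33, -20, 49), (33, -2, 46), (33, 2, 46), (33, 20, 49)  [4]
  a=34: (34, -18, 47), (34, 18, 47)  [2]
  a=35..36: none
  a=37: (37, 0, 41)  [1]
  a=38: none
  a=39: (39, -22, 42), (39, 4, 39), (39, 22, 42)  [3]
  a=40..41: none
  a=42: (42, -34, 43), (42, 34, 43)  [2]
  a=43..44: none
Total reduced forms: 1 + 1 + 2 + 2 + 2 + 2 + 2 + 2 + 2 + 2 + 2 + 4 + 2 + 2 + 2 + 2 + 2 + 2 + 4 + 2 + 1 + 3 + 2 = 48
h = 48

48


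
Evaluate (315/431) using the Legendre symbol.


p = 431 is prime, so compute (315/431) with the reciprocity algorithm (Jacobi-symbol steps: pull out 2s via (2/n), flip via reciprocity, reduce):
  reciprocity: (315/431) -> -(431/315)
  reduce: (116/315)
  pull out 2: (2/315) = -1  (since 315 mod 8 = 3)
  pull out 2: (2/315) = -1  (since 315 mod 8 = 3)
  reciprocity: (29/315) -> +(315/29)
  reduce: (25/29)
  reciprocity: (25/29) -> +(29/25)
  reduce: (4/25)
  pull out 2: (2/25) = +1  (since 25 mod 8 = 1)
  pull out 2: (2/25) = +1  (since 25 mod 8 = 1)
  (1/25) = 1
Product of signs = -1
(315/431) = -1

-1


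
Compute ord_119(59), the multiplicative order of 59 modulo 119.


We want ord_119(59), the smallest k >= 1 with 59^k = 1 mod 119.
n = 119 = 7 * 17, phi(119) = 96; the order divides phi(n).
Divisors of 96: 1, 2, 3, 4, 6, 8, 12, 16, 24, 32, 48, 96
Repeated squaring mod 119: 59^1 = 59, 59^2 = 30, 59^4 = 67, 59^8 = 86, 59^16 = 18, 59^32 = 86, 59^64 = 18
Test divisors in increasing order:
  k=1: 59^1 = 59 mod 119
  k=2: 59^2 = 30 mod 119
  k=3: 59^3 = 30 * 59 = 104 mod 119
  k=4: 59^4 = 67 mod 119
  k=6: 59^6 = 67 * 30 = 106 mod 119
  k=8: 59^8 = 86 mod 119
  k=12: 59^12 = 86 * 67 = 50 mod 119
  k=16: 59^16 = 18 mod 119
  k=24: 59^24 = 18 * 86 = 1 mod 119  <- first divisor giving 1
Order = 24

24


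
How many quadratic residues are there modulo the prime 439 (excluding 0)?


For prime p, the number of non-zero quadratic residues is (p-1)/2.
= (439-1)/2
= 219

219


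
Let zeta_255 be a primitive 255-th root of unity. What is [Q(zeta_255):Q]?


The degree equals Euler's totient phi(255).
255 = 3 * 5 * 17
phi(255) = 128

128


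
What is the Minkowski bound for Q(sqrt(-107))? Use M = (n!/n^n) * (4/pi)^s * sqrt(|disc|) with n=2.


d = -107, d mod 4 = 1, so disc(K) = d = -107; |disc(K)| = 107
Imaginary quadratic field, so n = 2, s = r2 = 1, r1 = 0
M = (n!/n^n) * (4/pi)^s * sqrt(|disc(K)|) = (2!/2^2) * (4/pi)^1 * sqrt(107)
= 0.5 * 1.273240 * 10.344080
= 6.5852

6.5852


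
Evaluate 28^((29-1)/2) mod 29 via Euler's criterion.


p = 29 is prime and the exponent is (p-1)/2 = 14, so by Euler's criterion 28^14 = (28/29) = +1 or -1 mod 29.
Compute by square-and-multiply:
  14 = 8 + 4 + 2 (binary 1110)
  Repeated squaring mod 29: 28^1 = 28, 28^2 = 1, 28^4 = 1, 28^8 = 1
  28^14 = 28^8 * 28^4 * 28^2 = 1 * 1 * 1 mod 29
    1 * 1 = 1 = 1 mod 29
    1 * 1 = 1 = 1 mod 29
  28^14 = 1 mod 29
Result 1: 28 is a quadratic residue mod 29.
28^14 mod 29 = 1

1


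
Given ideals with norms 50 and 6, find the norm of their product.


N(IJ) = N(I) * N(J)
= 50 * 6
= 300

300


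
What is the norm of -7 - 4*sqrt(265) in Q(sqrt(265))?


N(a + b*sqrt(d)) = a^2 - d*b^2
= (-7)^2 - (265)*(-4)^2
= 49 - 4240
= -4191

-4191


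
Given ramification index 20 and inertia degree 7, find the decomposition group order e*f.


|D_P| = e * f
= 20 * 7
= 140

140


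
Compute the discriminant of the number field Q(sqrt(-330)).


For K = Q(sqrt(d)) with d squarefree: disc(K) = d if d = 1 mod 4, and disc(K) = 4d if d = 2 or 3 mod 4.
Here d = -330, and d mod 4 = 2.
d = 2 mod 4, not 1 (O_K = Z[sqrt(d)]), so disc(K) = 4d = 4 * (-330) = -1320

-1320


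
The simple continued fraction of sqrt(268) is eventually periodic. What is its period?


Run the CF algorithm for sqrt(268).
a_0 = floor(sqrt(268)) = 16; set m_0=0, q_0=1.
Recurrence: m' = q*a - m,  q' = (d - m'^2)/q,  a' = floor((a_0 + m')/q').
  step 1: m=16, q=12, a=2
  step 2: m=8, q=17, a=1
  step 3: m=9, q=11, a=2
  step 4: m=13, q=9, a=3
  step 5: m=14, q=8, a=3
  step 6: m=10, q=21, a=1
  step 7: m=11, q=7, a=3
  step 8: m=10, q=24, a=1
  step 9: m=14, q=3, a=10
  step 10: m=16, q=4, a=8
  step 11: m=16, q=3, a=10
  step 12: m=14, q=24, a=1
  step 13: m=10, q=7, a=3
  step 14: m=11, q=21, a=1
  step 15: m=10, q=8, a=3
  step 16: m=14, q=9, a=3
  step 17: m=13, q=11, a=2
  step 18: m=9, q=17, a=1
  step 19: m=8, q=12, a=2
  step 20: m=16, q=1, a=32
a_20 = 2*a_0 = 32, so the period closes here.
sqrt(268) = [16; 2, 1, 2, 3, 3, 1, 3, 1, 10, 8, 10, 1, 3, 1, 3, 3, 2, 1, 2, 32]
Period length = 20

20


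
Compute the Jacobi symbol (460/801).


Compute (460/801) via quadratic reciprocity:
  pull out 2: (2/801) = +1  (since 801 mod 8 = 1)
  pull out 2: (2/801) = +1  (since 801 mod 8 = 1)
  reciprocity: (115/801) -> +(801/115)
  reduce: (111/115)
  reciprocity: (111/115) -> -(115/111)
  reduce: (4/111)
  pull out 2: (2/111) = +1  (since 111 mod 8 = 7)
  pull out 2: (2/111) = +1  (since 111 mod 8 = 7)
  (1/111) = 1
Product of signs = -1

-1


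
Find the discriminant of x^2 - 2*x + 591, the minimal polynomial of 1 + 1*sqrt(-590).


The element 1 + 1*sqrt(-590) has minimal polynomial:
x^2 - 2*x + 591
Discriminant = (-2)^2 - 4*(591)
= 4 - 2364
= -2360

-2360


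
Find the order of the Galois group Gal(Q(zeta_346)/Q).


|Gal(Q(zeta_346)/Q)| = phi(346)
= 172

172


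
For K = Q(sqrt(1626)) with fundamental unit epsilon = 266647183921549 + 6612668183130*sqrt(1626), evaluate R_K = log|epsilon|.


epsilon = 266647183921549 + 6612668183130*sqrt(1626)
= 5.3329e+14
R = ln(5.3329e+14)
= 33.9101

33.9101


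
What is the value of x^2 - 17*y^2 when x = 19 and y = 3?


x^2 - d*y^2
= 19^2 - 17*3^2
= 361 - 153
= 208

208


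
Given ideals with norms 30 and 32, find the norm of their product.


N(IJ) = N(I) * N(J)
= 30 * 32
= 960

960


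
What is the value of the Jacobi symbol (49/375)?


Compute (49/375) via quadratic reciprocity:
  reciprocity: (49/375) -> +(375/49)
  reduce: (32/49)
  pull out 2: (2/49) = +1  (since 49 mod 8 = 1)
  pull out 2: (2/49) = +1  (since 49 mod 8 = 1)
  pull out 2: (2/49) = +1  (since 49 mod 8 = 1)
  pull out 2: (2/49) = +1  (since 49 mod 8 = 1)
  pull out 2: (2/49) = +1  (since 49 mod 8 = 1)
  (1/49) = 1
Product of signs = 1

1


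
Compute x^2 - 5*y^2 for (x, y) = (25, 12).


x^2 - d*y^2
= 25^2 - 5*12^2
= 625 - 720
= -95

-95


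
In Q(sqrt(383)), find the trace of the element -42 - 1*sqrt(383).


Tr(a + b*sqrt(d)) = (a + b*sqrt(d)) + (a - b*sqrt(d)) = 2a
= 2 * (-42)
= -84

-84


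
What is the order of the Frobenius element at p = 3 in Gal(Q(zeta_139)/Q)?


The Frobenius at p in Gal(Q(zeta_n)/Q) = (Z/nZ)* is the class of p, so its order is ord_139(3), the smallest k >= 1 with 3^k = 1 mod 139.
n = 139 = 139, phi(139) = 138; the order divides phi(n).
Divisors of 138: 1, 2, 3, 6, 23, 46, 69, 138
Repeated squaring mod 139: 3^1 = 3, 3^2 = 9, 3^4 = 81, 3^8 = 28, 3^16 = 89, 3^32 = 137, 3^64 = 4, 3^128 = 16
Test divisors in increasing order:
  k=1: 3^1 = 3 mod 139
  k=2: 3^2 = 9 mod 139
  k=3: 3^3 = 9 * 3 = 27 mod 139
  k=6: 3^6 = 81 * 9 = 34 mod 139
  k=23: 3^23 = 89 * 81 * 9 * 3 = 43 mod 139
  k=46: 3^46 = 137 * 28 * 81 * 9 = 42 mod 139
  k=69: 3^69 = 4 * 81 * 3 = 138 mod 139
  k=138: 3^138 = 16 * 28 * 9 = 1 mod 139  <- first divisor giving 1
Order = 138

138


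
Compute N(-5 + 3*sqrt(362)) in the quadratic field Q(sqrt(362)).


N(a + b*sqrt(d)) = a^2 - d*b^2
= (-5)^2 - (362)*(3)^2
= 25 - 3258
= -3233

-3233


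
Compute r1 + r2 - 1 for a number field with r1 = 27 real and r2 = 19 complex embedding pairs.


By Dirichlet's unit theorem:
rank = r1 + r2 - 1
= 27 + 19 - 1
= 45

45


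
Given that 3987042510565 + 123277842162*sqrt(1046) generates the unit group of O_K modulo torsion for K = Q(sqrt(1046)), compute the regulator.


epsilon = 3987042510565 + 123277842162*sqrt(1046)
= 7.9741e+12
R = ln(7.9741e+12)
= 29.7072

29.7072


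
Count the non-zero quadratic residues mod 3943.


For prime p, the number of non-zero quadratic residues is (p-1)/2.
= (3943-1)/2
= 1971

1971


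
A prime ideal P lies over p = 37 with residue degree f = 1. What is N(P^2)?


N(P^a) = p^(a*f)
= 37^(2*1)
= 37^2
= 1369

1369


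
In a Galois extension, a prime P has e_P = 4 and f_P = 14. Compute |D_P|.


|D_P| = e * f
= 4 * 14
= 56

56


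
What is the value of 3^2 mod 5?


p = 5 is prime and the exponent is (p-1)/2 = 2, so by Euler's criterion 3^2 = (3/5) = +1 or -1 mod 5.
Compute by square-and-multiply:
  2 = 2 (binary 10)
  Repeated squaring mod 5: 3^1 = 3, 3^2 = 4
  3^2 = 4 mod 5
Result 4 = p - 1 = -1 mod 5: 3 is a quadratic non-residue mod 5. As a residue in [0, p-1] the value is 4.
3^2 mod 5 = 4

4


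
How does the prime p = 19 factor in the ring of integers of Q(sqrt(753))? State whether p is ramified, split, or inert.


K = Q(sqrt(753)). Since d mod 4 = 1, disc(K) = 753.
Check p | disc: 753 mod 19 = 12.
p does not divide disc. Compute Legendre symbol (d/p):
12^((19-1)/2) mod 19 = -1
(d/p) = -1, so p is inert: (p) stays prime with e=1, f=2, g=1.
Therefore p is inert.

inert


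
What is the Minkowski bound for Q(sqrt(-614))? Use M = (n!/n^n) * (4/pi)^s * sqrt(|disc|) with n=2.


d = -614, d mod 4 = 2, so disc(K) = 4d = -2456; |disc(K)| = 2456
Imaginary quadratic field, so n = 2, s = r2 = 1, r1 = 0
M = (n!/n^n) * (4/pi)^s * sqrt(|disc(K)|) = (2!/2^2) * (4/pi)^1 * sqrt(2456)
= 0.5 * 1.273240 * 49.558047
= 31.5496

31.5496


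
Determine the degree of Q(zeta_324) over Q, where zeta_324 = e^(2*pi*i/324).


The degree equals Euler's totient phi(324).
324 = 2^2 * 3^4
phi(324) = 108

108


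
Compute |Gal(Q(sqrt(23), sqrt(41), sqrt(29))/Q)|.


The 3 square roots of distinct primes are multiplicatively independent over Q,
so [K:Q] = 2^3 and Gal(K/Q) is isomorphic to (Z/2Z)^3.
|Gal| = 2^3 = 8

8


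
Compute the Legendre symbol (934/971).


p = 971 is prime, so compute (934/971) with the reciprocity algorithm (Jacobi-symbol steps: pull out 2s via (2/n), flip via reciprocity, reduce):
  pull out 2: (2/971) = -1  (since 971 mod 8 = 3)
  reciprocity: (467/971) -> -(971/467)
  reduce: (37/467)
  reciprocity: (37/467) -> +(467/37)
  reduce: (23/37)
  reciprocity: (23/37) -> +(37/23)
  reduce: (14/23)
  pull out 2: (2/23) = +1  (since 23 mod 8 = 7)
  reciprocity: (7/23) -> -(23/7)
  reduce: (2/7)
  pull out 2: (2/7) = +1  (since 7 mod 8 = 7)
  (1/7) = 1
Product of signs = -1
(934/971) = -1

-1


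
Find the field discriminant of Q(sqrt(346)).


For K = Q(sqrt(d)) with d squarefree: disc(K) = d if d = 1 mod 4, and disc(K) = 4d if d = 2 or 3 mod 4.
Here d = 346, and d mod 4 = 2.
d = 2 mod 4, not 1 (O_K = Z[sqrt(d)]), so disc(K) = 4d = 4 * (346) = 1384

1384


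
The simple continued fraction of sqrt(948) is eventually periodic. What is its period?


Run the CF algorithm for sqrt(948).
a_0 = floor(sqrt(948)) = 30; set m_0=0, q_0=1.
Recurrence: m' = q*a - m,  q' = (d - m'^2)/q,  a' = floor((a_0 + m')/q').
  step 1: m=30, q=48, a=1
  step 2: m=18, q=13, a=3
  step 3: m=21, q=39, a=1
  step 4: m=18, q=16, a=3
  step 5: m=30, q=3, a=20
  step 6: m=30, q=16, a=3
  step 7: m=18, q=39, a=1
  step 8: m=21, q=13, a=3
  step 9: m=18, q=48, a=1
  step 10: m=30, q=1, a=60
a_10 = 2*a_0 = 60, so the period closes here.
sqrt(948) = [30; 1, 3, 1, 3, 20, 3, 1, 3, 1, 60]
Period length = 10

10


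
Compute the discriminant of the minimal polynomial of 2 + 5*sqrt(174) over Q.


The element 2 + 5*sqrt(174) has minimal polynomial:
x^2 - 4*x - 4346
Discriminant = (-4)^2 - 4*(-4346)
= 16 + 17384
= 17400

17400


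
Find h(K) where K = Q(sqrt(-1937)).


K = Q(sqrt(-1937)). d mod 4 = 3, so D = disc(K) = 4d = -7748
h(K) equals the number of primitive reduced positive-definite forms (a, b, c) = a*x^2 + b*x*y + c*y^2 with b^2 - 4ac = D,
where reduced means |b| <= a <= c, with b >= 0 whenever |b| = a or a = c, and primitive means gcd(a, b, c) = 1.
Reduced forces 3a^2 <= |D| = 7748, so 1 <= a <= 50; b must have the parity of D, and c = (b^2 - D)/(4a) must be an integer >= a.
Enumerate a = 1..50, b in [-a, a]:
  a=1: (1, 0, 1937)  [1]
  a=2: (2, 2, 969)  [1]
  a=3: (3, -2, 646), (3, 2, 646)  [2]
  a=4..5: none
  a=6: (6, -2, 323), (6, 2, 323)  [2]
  a=7: (7, -6, 278), (7, 6, 278)  [2]
  a=8: none
  a=9: (9, -8, 217), (9, 8, 217)  [2]
  a=10..12: none
  a=13: (13, 0, 149)  [1]
  a=14: (14, -6, 139), (14, 6, 139)  [2]
  a=15..16: none
  a=17: (17, -2, 114), (17, 2, 114)  [2]
  a=18: (18, -10, 109), (18, 10, 109)  [2]
  a=19: (19, -2, 102), (19, 2, 102)  [2]
  a=20: none
  a=21: (21, -20, 97), (21, -8, 93), (21, 8, 93), (21, 20, 97)  [4]
  a=22: none
  a=23: (23, -16, 87), (23, 16, 87)  [2]
  a=24..25: none
  a=26: (26, 26, 81)  [1]
  a=27: (27, -26, 78), (27, 26, 78)  [2]
  a=28: none
  a=29: (29, -16, 69), (29, 16, 69)  [2]
  a=30: none
  a=31: (31, -8, 63), (31, 8, 63)  [2]
  a=32..33: none
  a=34: (34, -2, 57), (34, 2, 57)  [2]
  a=35..37: none
  a=38: (38, -2, 51), (38, 2, 51)  [2]
  a=39: (39, -26, 54), (39, 26, 54)  [2]
  a=40: none
  a=41: (41, -40, 57), (41, 40, 57)  [2]
  a=42: (42, -34, 53), (42, -22, 49), (42, 22, 49), (42, 34, 53)  [4]
  a=43: (43, -32, 51), (43, 32, 51)  [2]
  a=44..45: none
  a=46: (46, -30, 47), (46, 30, 47)  [2]
  a=47..50: none
Total reduced forms: 1 + 1 + 2 + 2 + 2 + 2 + 1 + 2 + 2 + 2 + 2 + 4 + 2 + 1 + 2 + 2 + 2 + 2 + 2 + 2 + 2 + 4 + 2 + 2 = 48
h = 48

48


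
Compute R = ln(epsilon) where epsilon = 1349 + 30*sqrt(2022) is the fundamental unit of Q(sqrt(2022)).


epsilon = 1349 + 30*sqrt(2022)
= 2697.9996
R = ln(2697.9996)
= 7.9003

7.9003


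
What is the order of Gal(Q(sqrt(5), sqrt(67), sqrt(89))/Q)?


The 3 square roots of distinct primes are multiplicatively independent over Q,
so [K:Q] = 2^3 and Gal(K/Q) is isomorphic to (Z/2Z)^3.
|Gal| = 2^3 = 8

8


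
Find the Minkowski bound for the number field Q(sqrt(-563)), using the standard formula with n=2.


d = -563, d mod 4 = 1, so disc(K) = d = -563; |disc(K)| = 563
Imaginary quadratic field, so n = 2, s = r2 = 1, r1 = 0
M = (n!/n^n) * (4/pi)^s * sqrt(|disc(K)|) = (2!/2^2) * (4/pi)^1 * sqrt(563)
= 0.5 * 1.273240 * 23.727621
= 15.1055

15.1055


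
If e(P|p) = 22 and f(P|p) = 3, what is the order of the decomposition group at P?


|D_P| = e * f
= 22 * 3
= 66

66


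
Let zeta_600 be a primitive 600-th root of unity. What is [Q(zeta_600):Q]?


The degree equals Euler's totient phi(600).
600 = 2^3 * 3 * 5^2
phi(600) = 160

160


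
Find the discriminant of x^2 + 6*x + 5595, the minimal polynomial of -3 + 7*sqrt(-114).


The element -3 + 7*sqrt(-114) has minimal polynomial:
x^2 + 6*x + 5595
Discriminant = (6)^2 - 4*(5595)
= 36 - 22380
= -22344

-22344


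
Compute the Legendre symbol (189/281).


p = 281 is prime, so compute (189/281) with the reciprocity algorithm (Jacobi-symbol steps: pull out 2s via (2/n), flip via reciprocity, reduce):
  reciprocity: (189/281) -> +(281/189)
  reduce: (92/189)
  pull out 2: (2/189) = -1  (since 189 mod 8 = 5)
  pull out 2: (2/189) = -1  (since 189 mod 8 = 5)
  reciprocity: (23/189) -> +(189/23)
  reduce: (5/23)
  reciprocity: (5/23) -> +(23/5)
  reduce: (3/5)
  reciprocity: (3/5) -> +(5/3)
  reduce: (2/3)
  pull out 2: (2/3) = -1  (since 3 mod 8 = 3)
  (1/3) = 1
Product of signs = -1
(189/281) = -1

-1


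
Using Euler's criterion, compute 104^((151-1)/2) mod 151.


p = 151 is prime and the exponent is (p-1)/2 = 75, so by Euler's criterion 104^75 = (104/151) = +1 or -1 mod 151.
Compute by square-and-multiply:
  75 = 64 + 8 + 2 + 1 (binary 1001011)
  Repeated squaring mod 151: 104^1 = 104, 104^2 = 95, 104^4 = 116, 104^8 = 17, 104^16 = 138, 104^32 = 18, 104^64 = 22
  104^75 = 104^64 * 104^8 * 104^2 * 104^1 = 22 * 17 * 95 * 104 mod 151
    22 * 17 = 374 = 72 mod 151
    72 * 95 = 6840 = 45 mod 151
    45 * 104 = 4680 = 150 mod 151
  104^75 = 150 mod 151
Result 150 = p - 1 = -1 mod 151: 104 is a quadratic non-residue mod 151. As a residue in [0, p-1] the value is 150.
104^75 mod 151 = 150

150


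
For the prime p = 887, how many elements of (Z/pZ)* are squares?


For prime p, the number of non-zero quadratic residues is (p-1)/2.
= (887-1)/2
= 443

443


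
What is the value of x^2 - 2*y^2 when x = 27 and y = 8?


x^2 - d*y^2
= 27^2 - 2*8^2
= 729 - 128
= 601

601


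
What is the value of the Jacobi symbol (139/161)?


Compute (139/161) via quadratic reciprocity:
  reciprocity: (139/161) -> +(161/139)
  reduce: (22/139)
  pull out 2: (2/139) = -1  (since 139 mod 8 = 3)
  reciprocity: (11/139) -> -(139/11)
  reduce: (7/11)
  reciprocity: (7/11) -> -(11/7)
  reduce: (4/7)
  pull out 2: (2/7) = +1  (since 7 mod 8 = 7)
  pull out 2: (2/7) = +1  (since 7 mod 8 = 7)
  (1/7) = 1
Product of signs = -1

-1


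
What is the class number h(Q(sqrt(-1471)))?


K = Q(sqrt(-1471)). d mod 4 = 1, so D = disc(K) = d = -1471
h(K) equals the number of primitive reduced positive-definite forms (a, b, c) = a*x^2 + b*x*y + c*y^2 with b^2 - 4ac = D,
where reduced means |b| <= a <= c, with b >= 0 whenever |b| = a or a = c, and primitive means gcd(a, b, c) = 1.
Reduced forces 3a^2 <= |D| = 1471, so 1 <= a <= 22; b must have the parity of D, and c = (b^2 - D)/(4a) must be an integer >= a.
Enumerate a = 1..22, b in [-a, a]:
  a=1: (1, 1, 368)  [1]
  a=2: (2, -1, 184), (2, 1, 184)  [2]
  a=3: none
  a=4: (4, -1, 92), (4, 1, 92)  [2]
  a=5: (5, -3, 74), (5, 3, 74)  [2]
  a=6..7: none
  a=8: (8, -1, 46), (8, 1, 46)  [2]
  a=9: none
  a=10: (10, -7, 38), (10, -3, 37), (10, 3, 37), (10, 7, 38)  [4]
  a=11: (11, -5, 34), (11, 5, 34)  [2]
  a=12..15: none
  a=16: (16, -1, 23), (16, 1, 23)  [2]
  a=17: (17, -5, 22), (17, 5, 22)  [2]
  a=18: none
  a=19: (19, -7, 20), (19, 7, 20)  [2]
  a=20: (20, -17, 22), (20, 17, 22)  [2]
  a=21..22: none
Total reduced forms: 1 + 2 + 2 + 2 + 2 + 4 + 2 + 2 + 2 + 2 + 2 = 23
h = 23

23
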